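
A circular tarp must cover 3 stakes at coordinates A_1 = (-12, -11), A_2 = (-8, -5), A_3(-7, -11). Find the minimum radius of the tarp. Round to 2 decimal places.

3.66

Side lengths²: A_1A_2² = 52, A_1A_3² = 25, A_2A_3² = 37.
Since A_1A_2² = 52 < 37 + 25 = 62, the triangle is acute, so the smallest enclosing circle is the circumcircle.
Circumcentre = (-9.5, -25/3), r² = 481/36.
r = √(481/36) ≈ 3.66.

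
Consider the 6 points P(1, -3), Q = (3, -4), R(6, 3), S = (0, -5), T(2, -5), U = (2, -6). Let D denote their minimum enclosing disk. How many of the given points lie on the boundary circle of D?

A smallest enclosing disk is always determined by at most three of the input points on its boundary.
The minimum enclosing circle is determined by three boundary points: R, S, U.
Their circumcentre is (35/11, -25/22) with r² = 12125/484.
The farthest remaining point T is at distance² 7901/484 ≤ 12125/484.
The points at distance exactly r from the centre are R, S, U — 3 points.

3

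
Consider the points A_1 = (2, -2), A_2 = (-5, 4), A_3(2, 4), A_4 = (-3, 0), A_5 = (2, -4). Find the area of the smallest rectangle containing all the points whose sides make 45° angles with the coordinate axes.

In coordinates u = x + y, v = x − y the rectangle is axis-aligned; the map (x,y)→(u,v) scales areas by 2.
u-values: 0, -1, 6, -3, -2; range = 6 − (-3) = 9.
v-values: 4, -9, -2, -3, 6; range = 6 − (-9) = 15.
Area = (9 × 15) / 2 = 67.5.

67.5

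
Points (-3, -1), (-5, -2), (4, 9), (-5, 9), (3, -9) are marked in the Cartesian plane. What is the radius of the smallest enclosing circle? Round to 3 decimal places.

The minimum enclosing circle is determined by three boundary points: (4, 9), (-5, 9), (3, -9).
Their circumcentre is (-0.5, 2/9) with r² = 31525/324.
The farthest remaining point (-5, -2) is at distance² 8161/324 ≤ 31525/324.
r = √(31525/324) ≈ 9.864.

9.864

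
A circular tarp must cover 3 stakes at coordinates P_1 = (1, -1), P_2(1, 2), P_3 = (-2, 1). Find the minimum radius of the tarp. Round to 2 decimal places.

1.90

Side lengths²: P_1P_2² = 9, P_1P_3² = 13, P_2P_3² = 10.
Since P_1P_3² = 13 < 10 + 9 = 19, the triangle is acute, so the smallest enclosing circle is the circumcircle.
Circumcentre = (-1/6, 0.5), r² = 65/18.
r = √(65/18) ≈ 1.90.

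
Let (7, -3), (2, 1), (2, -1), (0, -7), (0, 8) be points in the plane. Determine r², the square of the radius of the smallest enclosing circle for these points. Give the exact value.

By Welzl's lemma the MEC is supported by two points (diametrically opposite) or three points (on a circumcircle).
The minimum enclosing circle is determined by three boundary points: (7, -3), (0, -7), (0, 8).
Their circumcentre is (5/14, 0.5) with r² = 5525/98.
The farthest remaining point (2, -1) is at distance² 485/98 ≤ 5525/98.

5525/98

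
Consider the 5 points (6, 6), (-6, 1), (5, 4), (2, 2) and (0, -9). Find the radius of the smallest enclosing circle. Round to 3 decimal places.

The minimum enclosing circle is determined by three boundary points: (6, 6), (-6, 1), (0, -9).
Their circumcentre is (1.9, -1.06) with r² = 66.6536.
The farthest remaining point (5, 4) is at distance² 35.2136 ≤ 66.6536.
r = √(66.6536) ≈ 8.164.

8.164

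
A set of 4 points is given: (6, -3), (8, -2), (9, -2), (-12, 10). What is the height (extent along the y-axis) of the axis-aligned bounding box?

13

max y = 10, min y = -3, so height = 13.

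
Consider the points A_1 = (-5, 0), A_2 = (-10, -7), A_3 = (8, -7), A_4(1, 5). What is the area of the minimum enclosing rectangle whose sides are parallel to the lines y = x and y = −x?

In coordinates u = x + y, v = x − y the rectangle is axis-aligned; the map (x,y)→(u,v) scales areas by 2.
u-values: -5, -17, 1, 6; range = 6 − (-17) = 23.
v-values: -5, -3, 15, -4; range = 15 − (-5) = 20.
Area = (23 × 20) / 2 = 230.

230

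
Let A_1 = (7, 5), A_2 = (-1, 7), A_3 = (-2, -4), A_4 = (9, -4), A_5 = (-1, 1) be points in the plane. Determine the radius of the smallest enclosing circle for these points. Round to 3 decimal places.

7.464

The minimum enclosing circle of a finite set is fixed by two of the points (as a diameter) or three (as a circumcircle).
The minimum enclosing circle is determined by three boundary points: A_2, A_3, A_4.
Their circumcentre is (3.5, 23/22) with r² = 13481/242.
The farthest remaining point A_1 is at distance² 6749/242 ≤ 13481/242.
r = √(13481/242) ≈ 7.464.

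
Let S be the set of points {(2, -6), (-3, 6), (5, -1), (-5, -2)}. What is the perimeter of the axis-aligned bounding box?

44

Width = max x − min x = 5 − (-5) = 10.
Height = max y − min y = 6 − (-6) = 12.
Perimeter = 2(10 + 12) = 44.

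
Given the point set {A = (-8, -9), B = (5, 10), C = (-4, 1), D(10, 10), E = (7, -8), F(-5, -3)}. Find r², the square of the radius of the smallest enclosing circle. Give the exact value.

171.25

The minimum enclosing circle of a finite set is fixed by two of the points (as a diameter) or three (as a circumcircle).
The farthest pair is A–D with squared distance 685. The circle on this segment as diameter has centre (1, 0.5) and r² = 685/4 = 171.25.
Check B: distance² to centre = 106.25 ≤ 171.25, so it lies inside.
All remaining points lie in this disk, and no smaller disk contains both endpoints, so this is the minimum enclosing circle.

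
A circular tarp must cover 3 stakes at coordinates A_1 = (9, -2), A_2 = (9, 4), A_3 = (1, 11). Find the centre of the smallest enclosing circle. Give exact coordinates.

Side lengths²: A_1A_2² = 36, A_1A_3² = 233, A_2A_3² = 113.
Since A_1A_3² = 233 ≥ 113 + 36 = 149, the angle opposite A_1A_3 is not acute, so the smallest enclosing circle has A_1A_3 as diameter.
Centre = midpoint of A_1A_3 = (5, 4.5), r² = 233/4 = 58.25.
Centre = (5, 4.5).

(5, 4.5)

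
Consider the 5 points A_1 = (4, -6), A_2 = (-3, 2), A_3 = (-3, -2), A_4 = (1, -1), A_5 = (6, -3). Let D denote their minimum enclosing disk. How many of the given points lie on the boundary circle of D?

3

A smallest enclosing disk is always determined by at most three of the input points on its boundary.
The minimum enclosing circle is determined by three boundary points: A_1, A_2, A_5.
Their circumcentre is (61/74, -127/74) with r² = 77857/2738.
The farthest remaining point A_3 is at distance² 40265/2738 ≤ 77857/2738.
The points at distance exactly r from the centre are A_1, A_2, A_5 — 3 points.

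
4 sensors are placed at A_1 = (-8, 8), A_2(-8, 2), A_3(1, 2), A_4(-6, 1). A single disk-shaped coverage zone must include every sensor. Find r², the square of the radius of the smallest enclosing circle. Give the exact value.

By Welzl's lemma the MEC is supported by two points (diametrically opposite) or three points (on a circumcircle).
The farthest pair is A_1–A_3 with squared distance 117. The circle on this segment as diameter has centre (-3.5, 5) and r² = 117/4 = 29.25.
Check A_2: distance² to centre = 29.25 ≤ 29.25, so it lies inside.
All remaining points lie in this disk, and no smaller disk contains both endpoints, so this is the minimum enclosing circle.

29.25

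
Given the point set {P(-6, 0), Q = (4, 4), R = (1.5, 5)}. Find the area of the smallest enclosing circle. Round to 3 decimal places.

91.106

Side lengths²: PQ² = 116, PR² = 81.25, QR² = 7.25.
Since PQ² = 116 ≥ 81.25 + 7.25 = 88.5, the angle opposite PQ is not acute, so the smallest enclosing circle has PQ as diameter.
Centre = midpoint of PQ = (-1, 2), r² = 116/4 = 29.
Area = π·r² = π·29 ≈ 91.106.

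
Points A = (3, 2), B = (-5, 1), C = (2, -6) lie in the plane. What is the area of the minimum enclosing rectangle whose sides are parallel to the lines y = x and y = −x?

In coordinates u = x + y, v = x − y the rectangle is axis-aligned; the map (x,y)→(u,v) scales areas by 2.
u-values: 5, -4, -4; range = 5 − (-4) = 9.
v-values: 1, -6, 8; range = 8 − (-6) = 14.
Area = (9 × 14) / 2 = 63.

63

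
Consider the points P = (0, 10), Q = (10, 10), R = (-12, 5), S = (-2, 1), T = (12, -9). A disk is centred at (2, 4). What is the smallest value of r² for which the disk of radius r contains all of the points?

269

The required radius is the distance from (2, 4) to the farthest point.
Squared distances: 40, 100, 197, 25, 269.
Maximum is 269, attained at T.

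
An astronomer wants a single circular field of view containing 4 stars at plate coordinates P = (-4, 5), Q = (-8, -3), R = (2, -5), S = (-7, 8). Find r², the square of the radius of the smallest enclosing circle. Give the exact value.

The farthest pair is R–S with squared distance 250. The circle on this segment as diameter has centre (-2.5, 1.5) and r² = 250/4 = 62.5.
Check P: distance² to centre = 14.5 ≤ 62.5, so it lies inside.
All remaining points lie in this disk, and no smaller disk contains both endpoints, so this is the minimum enclosing circle.

62.5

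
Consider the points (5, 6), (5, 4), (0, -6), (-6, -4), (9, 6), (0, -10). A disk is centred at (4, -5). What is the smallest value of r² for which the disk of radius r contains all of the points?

146

The required radius is the distance from (4, -5) to the farthest point.
Squared distances: 122, 82, 17, 101, 146, 41.
Maximum is 146, attained at (9, 6).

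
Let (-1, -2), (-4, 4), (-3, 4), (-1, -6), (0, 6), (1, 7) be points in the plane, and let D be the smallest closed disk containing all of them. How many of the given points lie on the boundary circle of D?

2

By Welzl's lemma the MEC is supported by two points (diametrically opposite) or three points (on a circumcircle).
The farthest pair is (-1, -6)–(1, 7) with squared distance 173. The circle on this segment as diameter has centre (0, 0.5) and r² = 173/4 = 43.25.
Check (-1, -2): distance² to centre = 7.25 ≤ 43.25, so it lies inside.
All remaining points lie in this disk, and no smaller disk contains both endpoints, so this is the minimum enclosing circle.
The points at distance exactly r from the centre are (-1, -6), (1, 7) — 2 points.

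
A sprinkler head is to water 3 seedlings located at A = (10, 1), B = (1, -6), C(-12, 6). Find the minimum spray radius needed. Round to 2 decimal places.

11.28

Side lengths²: AB² = 130, AC² = 509, BC² = 313.
Since AC² = 509 ≥ 313 + 130 = 443, the angle opposite AC is not acute, so the smallest enclosing circle has AC as diameter.
Centre = midpoint of AC = (-1, 3.5), r² = 509/4 = 127.25.
r = √(127.25) ≈ 11.28.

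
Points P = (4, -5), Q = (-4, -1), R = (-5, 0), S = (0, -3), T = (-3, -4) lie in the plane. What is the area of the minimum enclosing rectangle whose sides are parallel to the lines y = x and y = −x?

In coordinates u = x + y, v = x − y the rectangle is axis-aligned; the map (x,y)→(u,v) scales areas by 2.
u-values: -1, -5, -5, -3, -7; range = -1 − (-7) = 6.
v-values: 9, -3, -5, 3, 1; range = 9 − (-5) = 14.
Area = (6 × 14) / 2 = 42.

42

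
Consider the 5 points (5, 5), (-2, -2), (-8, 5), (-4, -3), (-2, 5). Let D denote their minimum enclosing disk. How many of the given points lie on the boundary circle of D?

3

The minimum enclosing circle of a finite set is fixed by two of the points (as a diameter) or three (as a circumcircle).
The minimum enclosing circle is determined by three boundary points: (5, 5), (-8, 5), (-4, -3).
Their circumcentre is (-1.5, 3.25) with r² = 45.3125.
The farthest remaining point (-2, -2) is at distance² 27.8125 ≤ 45.3125.
The points at distance exactly r from the centre are (5, 5), (-8, 5), (-4, -3) — 3 points.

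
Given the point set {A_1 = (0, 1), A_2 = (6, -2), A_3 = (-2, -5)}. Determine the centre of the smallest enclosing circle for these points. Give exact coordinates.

Side lengths²: A_1A_2² = 45, A_1A_3² = 40, A_2A_3² = 73.
Since A_2A_3² = 73 < 45 + 40 = 85, the triangle is acute, so the smallest enclosing circle is the circumcircle.
Circumcentre = (25/14, -41/14), r² = 1825/98.
Centre = (25/14, -41/14).

(25/14, -41/14)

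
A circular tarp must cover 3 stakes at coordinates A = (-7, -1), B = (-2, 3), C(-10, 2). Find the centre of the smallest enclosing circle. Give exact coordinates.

(-6, 2.5)

Side lengths²: AB² = 41, AC² = 18, BC² = 65.
Since BC² = 65 ≥ 41 + 18 = 59, the angle opposite BC is not acute, so the smallest enclosing circle has BC as diameter.
Centre = midpoint of BC = (-6, 2.5), r² = 65/4 = 16.25.
Centre = (-6, 2.5).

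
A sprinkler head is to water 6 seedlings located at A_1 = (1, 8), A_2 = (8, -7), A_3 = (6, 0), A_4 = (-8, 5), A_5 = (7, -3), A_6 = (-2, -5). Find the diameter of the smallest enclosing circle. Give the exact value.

20

The minimum enclosing circle of a finite set is fixed by two of the points (as a diameter) or three (as a circumcircle).
The farthest pair is A_2–A_4 with squared distance 400. The circle on this segment as diameter has centre (0, -1) and r² = 400/4 = 100.
Check A_1: distance² to centre = 82 ≤ 100, so it lies inside.
All remaining points lie in this disk, and no smaller disk contains both endpoints, so this is the minimum enclosing circle.
Diameter = 2r = 2√100 = 20.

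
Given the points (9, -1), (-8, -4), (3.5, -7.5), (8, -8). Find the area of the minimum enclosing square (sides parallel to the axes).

289

The bounding box has width 17 and height 7.
An axis-aligned square enclosing the set must have side ≥ max(width, height).
So the minimum side is max(17, 7) = 17.
Area = 17² = 289.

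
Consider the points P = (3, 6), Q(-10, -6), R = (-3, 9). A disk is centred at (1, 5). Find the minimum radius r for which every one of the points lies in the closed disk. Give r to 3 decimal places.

15.556

The required radius is the distance from (1, 5) to the farthest point.
Squared distances: 5, 242, 32.
Maximum is 242, attained at Q.
r = √242 ≈ 15.556.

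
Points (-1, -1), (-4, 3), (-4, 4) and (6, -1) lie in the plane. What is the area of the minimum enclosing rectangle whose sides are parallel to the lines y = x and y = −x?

52.5

In coordinates u = x + y, v = x − y the rectangle is axis-aligned; the map (x,y)→(u,v) scales areas by 2.
u-values: -2, -1, 0, 5; range = 5 − (-2) = 7.
v-values: 0, -7, -8, 7; range = 7 − (-8) = 15.
Area = (7 × 15) / 2 = 52.5.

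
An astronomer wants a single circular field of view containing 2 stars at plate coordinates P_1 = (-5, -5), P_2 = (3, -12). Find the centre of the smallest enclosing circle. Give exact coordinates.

The smallest circle enclosing two points has them as diameter endpoints.
Centre = midpoint = (-1, -8.5); r² = |P_1P_2|²/4 = 113/4 = 28.25.
Centre = (-1, -8.5).

(-1, -8.5)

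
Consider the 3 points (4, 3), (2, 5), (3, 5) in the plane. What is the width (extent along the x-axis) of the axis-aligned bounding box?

max x = 4, min x = 2, so width = 2.

2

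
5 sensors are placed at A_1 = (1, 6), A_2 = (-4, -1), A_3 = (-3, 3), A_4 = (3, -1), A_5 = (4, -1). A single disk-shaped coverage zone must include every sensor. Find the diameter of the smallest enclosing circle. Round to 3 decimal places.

9.359

The minimum enclosing circle is determined by three boundary points: A_1, A_2, A_5.
Their circumcentre is (0, 10/7) with r² = 1073/49.
The farthest remaining point A_4 is at distance² 730/49 ≤ 1073/49.
Diameter = 2r = 2√(1073/49) ≈ 9.359.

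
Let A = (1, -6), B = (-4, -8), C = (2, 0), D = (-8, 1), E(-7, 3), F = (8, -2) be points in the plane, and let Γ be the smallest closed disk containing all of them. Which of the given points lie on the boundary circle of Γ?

By Welzl's lemma the MEC is supported by two points (diametrically opposite) or three points (on a circumcircle).
The minimum enclosing circle is determined by three boundary points: B, D, F.
Their circumcentre is (-3/44, -19/22) with r² = 128525/1936.
The farthest remaining point E is at distance² 121925/1936 ≤ 128525/1936.
The points at distance exactly r from the centre are B, D, F — 3 points.

B, D, F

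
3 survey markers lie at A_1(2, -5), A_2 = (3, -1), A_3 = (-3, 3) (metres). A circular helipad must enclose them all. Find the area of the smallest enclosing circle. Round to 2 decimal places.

69.90

Side lengths²: A_1A_2² = 17, A_1A_3² = 89, A_2A_3² = 52.
Since A_1A_3² = 89 ≥ 52 + 17 = 69, the angle opposite A_1A_3 is not acute, so the smallest enclosing circle has A_1A_3 as diameter.
Centre = midpoint of A_1A_3 = (-0.5, -1), r² = 89/4 = 22.25.
Area = π·r² = π·22.25 ≈ 69.90.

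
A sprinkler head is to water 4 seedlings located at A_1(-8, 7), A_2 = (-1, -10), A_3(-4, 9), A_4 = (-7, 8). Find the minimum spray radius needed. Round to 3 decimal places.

9.618

The farthest pair is A_2–A_3 with squared distance 370. The circle on this segment as diameter has centre (-2.5, -0.5) and r² = 370/4 = 92.5.
Check A_1: distance² to centre = 86.5 ≤ 92.5, so it lies inside.
All remaining points lie in this disk, and no smaller disk contains both endpoints, so this is the minimum enclosing circle.
r = √(92.5) ≈ 9.618.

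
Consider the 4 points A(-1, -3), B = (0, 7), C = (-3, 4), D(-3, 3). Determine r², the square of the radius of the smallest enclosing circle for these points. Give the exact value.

The minimum enclosing circle of a finite set is fixed by two of the points (as a diameter) or three (as a circumcircle).
The farthest pair is A–B with squared distance 101. The circle on this segment as diameter has centre (-0.5, 2) and r² = 101/4 = 25.25.
Check C: distance² to centre = 10.25 ≤ 25.25, so it lies inside.
All remaining points lie in this disk, and no smaller disk contains both endpoints, so this is the minimum enclosing circle.

25.25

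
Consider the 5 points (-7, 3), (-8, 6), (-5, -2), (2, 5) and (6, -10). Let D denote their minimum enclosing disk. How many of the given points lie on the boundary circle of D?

2

The minimum enclosing circle of a finite set is fixed by two of the points (as a diameter) or three (as a circumcircle).
The farthest pair is (-8, 6)–(6, -10) with squared distance 452. The circle on this segment as diameter has centre (-1, -2) and r² = 452/4 = 113.
Check (-7, 3): distance² to centre = 61 ≤ 113, so it lies inside.
All remaining points lie in this disk, and no smaller disk contains both endpoints, so this is the minimum enclosing circle.
The points at distance exactly r from the centre are (-8, 6), (6, -10) — 2 points.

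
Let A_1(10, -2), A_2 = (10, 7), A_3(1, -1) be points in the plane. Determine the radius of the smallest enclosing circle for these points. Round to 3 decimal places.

Side lengths²: A_1A_2² = 81, A_1A_3² = 82, A_2A_3² = 145.
Since A_2A_3² = 145 < 82 + 81 = 163, the triangle is acute, so the smallest enclosing circle is the circumcircle.
Circumcentre = (107/18, 2.5), r² = 5945/162.
r = √(5945/162) ≈ 6.058.

6.058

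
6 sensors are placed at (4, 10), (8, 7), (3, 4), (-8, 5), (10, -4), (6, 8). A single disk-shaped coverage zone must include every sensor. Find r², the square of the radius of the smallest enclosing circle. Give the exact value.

101.25

By Welzl's lemma the MEC is supported by two points (diametrically opposite) or three points (on a circumcircle).
The farthest pair is (-8, 5)–(10, -4) with squared distance 405. The circle on this segment as diameter has centre (1, 0.5) and r² = 405/4 = 101.25.
Check (4, 10): distance² to centre = 99.25 ≤ 101.25, so it lies inside.
All remaining points lie in this disk, and no smaller disk contains both endpoints, so this is the minimum enclosing circle.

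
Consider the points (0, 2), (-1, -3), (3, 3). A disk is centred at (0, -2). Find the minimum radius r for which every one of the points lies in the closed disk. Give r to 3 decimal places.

The required radius is the distance from (0, -2) to the farthest point.
Squared distances: 16, 2, 34.
Maximum is 34, attained at (3, 3).
r = √34 ≈ 5.831.

5.831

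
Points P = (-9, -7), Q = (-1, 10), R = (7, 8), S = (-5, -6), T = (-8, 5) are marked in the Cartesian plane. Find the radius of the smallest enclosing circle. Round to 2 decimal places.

10.97

The farthest pair is P–R with squared distance 481. The circle on this segment as diameter has centre (-1, 0.5) and r² = 481/4 = 120.25.
Check Q: distance² to centre = 90.25 ≤ 120.25, so it lies inside.
All remaining points lie in this disk, and no smaller disk contains both endpoints, so this is the minimum enclosing circle.
r = √(120.25) ≈ 10.97.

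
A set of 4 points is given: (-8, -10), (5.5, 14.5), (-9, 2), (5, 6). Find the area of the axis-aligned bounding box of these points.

x ranges over [-9, 5.5], width 14.5.
y ranges over [-10, 14.5], height 24.5.
Area = 14.5 × 24.5 = 355.25.

355.25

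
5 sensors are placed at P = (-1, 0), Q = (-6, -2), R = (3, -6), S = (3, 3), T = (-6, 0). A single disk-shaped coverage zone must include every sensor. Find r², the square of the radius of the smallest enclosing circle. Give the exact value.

By Welzl's lemma the MEC is supported by two points (diametrically opposite) or three points (on a circumcircle).
The minimum enclosing circle is determined by three boundary points: R, S, T.
Their circumcentre is (-0.5, -1.5) with r² = 32.5.
The farthest remaining point Q is at distance² 30.5 ≤ 32.5.

32.5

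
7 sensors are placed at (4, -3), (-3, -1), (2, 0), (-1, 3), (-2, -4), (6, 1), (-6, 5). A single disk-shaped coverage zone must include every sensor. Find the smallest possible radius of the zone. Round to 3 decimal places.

By Welzl's lemma the MEC is supported by two points (diametrically opposite) or three points (on a circumcircle).
The minimum enclosing circle is determined by three boundary points: (4, -3), (6, 1), (-6, 5).
Their circumcentre is (-3/7, 12/7) with r² = 2050/49.
The farthest remaining point (-2, -4) is at distance² 1721/49 ≤ 2050/49.
r = √(2050/49) ≈ 6.468.

6.468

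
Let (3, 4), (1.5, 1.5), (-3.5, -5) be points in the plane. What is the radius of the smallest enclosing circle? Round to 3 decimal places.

Call the three points A, B, C in the order given.
Side lengths²: AB² = 8.5, AC² = 123.25, BC² = 67.25.
Since AC² = 123.25 ≥ 67.25 + 8.5 = 75.75, the angle opposite AC is not acute, so the smallest enclosing circle has AC as diameter.
Centre = midpoint of AC = (-0.25, -0.5), r² = 123.25/4 = 30.8125.
r = √(30.8125) ≈ 5.551.

5.551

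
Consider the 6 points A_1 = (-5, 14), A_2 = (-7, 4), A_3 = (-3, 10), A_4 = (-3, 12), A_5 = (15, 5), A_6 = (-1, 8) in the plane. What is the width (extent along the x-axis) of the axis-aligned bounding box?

22

max x = 15, min x = -7, so width = 22.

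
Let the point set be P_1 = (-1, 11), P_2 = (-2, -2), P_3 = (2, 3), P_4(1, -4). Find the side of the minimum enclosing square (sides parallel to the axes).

The bounding box has width 4 and height 15.
An axis-aligned square enclosing the set must have side ≥ max(width, height).
So the minimum side is max(4, 15) = 15.

15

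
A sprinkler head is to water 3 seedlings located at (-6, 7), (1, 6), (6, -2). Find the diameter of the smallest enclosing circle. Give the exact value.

15

Call the three points A, B, C in the order given.
Side lengths²: AB² = 50, AC² = 225, BC² = 89.
Since AC² = 225 ≥ 89 + 50 = 139, the angle opposite AC is not acute, so the smallest enclosing circle has AC as diameter.
Centre = midpoint of AC = (0, 2.5), r² = 225/4 = 56.25.
Diameter = 2r = 2√(56.25) = 15.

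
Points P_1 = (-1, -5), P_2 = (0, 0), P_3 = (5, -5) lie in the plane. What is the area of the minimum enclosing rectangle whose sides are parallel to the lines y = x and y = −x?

In coordinates u = x + y, v = x − y the rectangle is axis-aligned; the map (x,y)→(u,v) scales areas by 2.
u-values: -6, 0, 0; range = 0 − (-6) = 6.
v-values: 4, 0, 10; range = 10 − 0 = 10.
Area = (6 × 10) / 2 = 30.

30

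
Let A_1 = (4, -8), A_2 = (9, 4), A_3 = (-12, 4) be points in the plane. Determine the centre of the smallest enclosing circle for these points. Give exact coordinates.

Side lengths²: A_1A_2² = 169, A_1A_3² = 400, A_2A_3² = 441.
Since A_2A_3² = 441 < 400 + 169 = 569, the triangle is acute, so the smallest enclosing circle is the circumcircle.
Circumcentre = (-1.5, 4/3), r² = 4225/36.
Centre = (-1.5, 4/3).

(-1.5, 4/3)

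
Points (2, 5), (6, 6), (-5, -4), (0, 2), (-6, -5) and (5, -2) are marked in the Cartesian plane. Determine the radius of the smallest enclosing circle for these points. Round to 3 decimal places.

8.139

By Welzl's lemma the MEC is supported by two points (diametrically opposite) or three points (on a circumcircle).
The farthest pair is (6, 6)–(-6, -5) with squared distance 265. The circle on this segment as diameter has centre (0, 0.5) and r² = 265/4 = 66.25.
Check (2, 5): distance² to centre = 24.25 ≤ 66.25, so it lies inside.
All remaining points lie in this disk, and no smaller disk contains both endpoints, so this is the minimum enclosing circle.
r = √(66.25) ≈ 8.139.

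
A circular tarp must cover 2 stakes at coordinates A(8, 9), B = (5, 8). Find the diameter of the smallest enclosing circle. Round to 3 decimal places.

The smallest circle enclosing two points has them as diameter endpoints.
Centre = midpoint = (6.5, 8.5); r² = |AB|²/4 = 10/4 = 2.5.
Diameter = 2r = 2√(2.5) ≈ 3.162.

3.162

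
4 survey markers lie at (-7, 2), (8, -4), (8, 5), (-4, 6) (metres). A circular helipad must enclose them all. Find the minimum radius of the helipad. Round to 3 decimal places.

By Welzl's lemma the MEC is supported by two points (diametrically opposite) or three points (on a circumcircle).
The minimum enclosing circle is determined by three boundary points: (-7, 2), (8, -4), (8, 5).
Their circumcentre is (1.1, 0.5) with r² = 67.86.
The farthest remaining point (-4, 6) is at distance² 56.26 ≤ 67.86.
r = √(67.86) ≈ 8.238.

8.238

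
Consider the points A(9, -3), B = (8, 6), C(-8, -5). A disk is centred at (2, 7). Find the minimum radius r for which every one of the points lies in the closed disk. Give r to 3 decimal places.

The required radius is the distance from (2, 7) to the farthest point.
Squared distances: 149, 37, 244.
Maximum is 244, attained at C.
r = √244 ≈ 15.620.

15.620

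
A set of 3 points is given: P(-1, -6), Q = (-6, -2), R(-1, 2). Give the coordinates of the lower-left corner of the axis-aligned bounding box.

(-6, -6)

x-range [-6, -1], y-range [-6, 2].
The lower-left corner is (-6, -6).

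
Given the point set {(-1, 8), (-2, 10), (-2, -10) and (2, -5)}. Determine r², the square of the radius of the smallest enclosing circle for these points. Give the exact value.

By Welzl's lemma the MEC is supported by two points (diametrically opposite) or three points (on a circumcircle).
The farthest pair is (-2, 10)–(-2, -10) with squared distance 400. The circle on this segment as diameter has centre (-2, 0) and r² = 400/4 = 100.
Check (-1, 8): distance² to centre = 65 ≤ 100, so it lies inside.
All remaining points lie in this disk, and no smaller disk contains both endpoints, so this is the minimum enclosing circle.

100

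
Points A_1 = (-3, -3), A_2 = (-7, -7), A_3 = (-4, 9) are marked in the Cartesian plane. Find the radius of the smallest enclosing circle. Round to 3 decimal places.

8.139

Side lengths²: A_1A_2² = 32, A_1A_3² = 145, A_2A_3² = 265.
Since A_2A_3² = 265 ≥ 145 + 32 = 177, the angle opposite A_2A_3 is not acute, so the smallest enclosing circle has A_2A_3 as diameter.
Centre = midpoint of A_2A_3 = (-5.5, 1), r² = 265/4 = 66.25.
r = √(66.25) ≈ 8.139.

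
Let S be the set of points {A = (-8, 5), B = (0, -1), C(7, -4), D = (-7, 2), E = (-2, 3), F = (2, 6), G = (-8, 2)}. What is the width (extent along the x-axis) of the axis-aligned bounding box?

max x = 7, min x = -8, so width = 15.

15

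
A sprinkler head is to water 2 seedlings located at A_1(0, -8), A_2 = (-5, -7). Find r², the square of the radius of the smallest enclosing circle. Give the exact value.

The smallest circle enclosing two points has them as diameter endpoints.
Centre = midpoint = (-2.5, -7.5); r² = |A_1A_2|²/4 = 26/4 = 6.5.

6.5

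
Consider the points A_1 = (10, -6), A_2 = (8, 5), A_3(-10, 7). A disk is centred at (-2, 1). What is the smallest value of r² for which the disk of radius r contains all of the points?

The required radius is the distance from (-2, 1) to the farthest point.
Squared distances: 193, 116, 100.
Maximum is 193, attained at A_1.

193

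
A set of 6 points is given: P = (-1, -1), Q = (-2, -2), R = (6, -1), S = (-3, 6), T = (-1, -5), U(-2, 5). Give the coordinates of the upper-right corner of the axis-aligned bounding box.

(6, 6)

x-range [-3, 6], y-range [-5, 6].
The upper-right corner is (6, 6).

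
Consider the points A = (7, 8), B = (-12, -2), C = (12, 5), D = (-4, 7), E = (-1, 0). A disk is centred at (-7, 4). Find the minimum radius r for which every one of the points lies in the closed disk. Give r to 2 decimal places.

19.03

The required radius is the distance from (-7, 4) to the farthest point.
Squared distances: 212, 61, 362, 18, 52.
Maximum is 362, attained at C.
r = √362 ≈ 19.03.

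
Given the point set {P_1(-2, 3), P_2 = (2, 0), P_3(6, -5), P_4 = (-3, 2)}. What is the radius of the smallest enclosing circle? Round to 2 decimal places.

The farthest pair is P_3–P_4 with squared distance 130. The circle on this segment as diameter has centre (1.5, -1.5) and r² = 130/4 = 32.5.
Check P_1: distance² to centre = 32.5 ≤ 32.5, so it lies inside.
All remaining points lie in this disk, and no smaller disk contains both endpoints, so this is the minimum enclosing circle.
r = √(32.5) ≈ 5.70.

5.70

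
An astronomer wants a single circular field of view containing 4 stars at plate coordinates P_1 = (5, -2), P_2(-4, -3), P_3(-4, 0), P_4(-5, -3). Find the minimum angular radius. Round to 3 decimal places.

5.025

A smallest enclosing disk is always determined by at most three of the input points on its boundary.
The farthest pair is P_1–P_4 with squared distance 101. The circle on this segment as diameter has centre (0, -2.5) and r² = 101/4 = 25.25.
Check P_2: distance² to centre = 16.25 ≤ 25.25, so it lies inside.
All remaining points lie in this disk, and no smaller disk contains both endpoints, so this is the minimum enclosing circle.
r = √(25.25) ≈ 5.025.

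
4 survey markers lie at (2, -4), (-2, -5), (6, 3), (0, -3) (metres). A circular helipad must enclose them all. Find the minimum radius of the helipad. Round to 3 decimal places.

By Welzl's lemma the MEC is supported by two points (diametrically opposite) or three points (on a circumcircle).
The farthest pair is (-2, -5)–(6, 3) with squared distance 128. The circle on this segment as diameter has centre (2, -1) and r² = 128/4 = 32.
Check (2, -4): distance² to centre = 9 ≤ 32, so it lies inside.
All remaining points lie in this disk, and no smaller disk contains both endpoints, so this is the minimum enclosing circle.
r = √32 ≈ 5.657.

5.657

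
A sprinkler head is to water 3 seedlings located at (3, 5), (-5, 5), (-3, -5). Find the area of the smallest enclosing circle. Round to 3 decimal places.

Call the three points A, B, C in the order given.
Side lengths²: AB² = 64, AC² = 136, BC² = 104.
Since AC² = 136 < 104 + 64 = 168, the triangle is acute, so the smallest enclosing circle is the circumcircle.
Circumcentre = (-1, 0.6), r² = 35.36.
Area = π·r² = π·35.36 ≈ 111.087.

111.087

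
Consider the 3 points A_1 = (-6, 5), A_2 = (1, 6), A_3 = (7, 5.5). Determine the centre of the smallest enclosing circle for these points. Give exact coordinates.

Side lengths²: A_1A_2² = 50, A_1A_3² = 169.25, A_2A_3² = 36.25.
Since A_1A_3² = 169.25 ≥ 50 + 36.25 = 86.25, the angle opposite A_1A_3 is not acute, so the smallest enclosing circle has A_1A_3 as diameter.
Centre = midpoint of A_1A_3 = (0.5, 5.25), r² = 169.25/4 = 42.3125.
Centre = (0.5, 5.25).

(0.5, 5.25)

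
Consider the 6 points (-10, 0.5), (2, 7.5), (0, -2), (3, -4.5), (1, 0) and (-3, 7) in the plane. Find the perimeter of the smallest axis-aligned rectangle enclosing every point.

Width = max x − min x = 3 − (-10) = 13.
Height = max y − min y = 7.5 − (-4.5) = 12.
Perimeter = 2(13 + 12) = 50.

50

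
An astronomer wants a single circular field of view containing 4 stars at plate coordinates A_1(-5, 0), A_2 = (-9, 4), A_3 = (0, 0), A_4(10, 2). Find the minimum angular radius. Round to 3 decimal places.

The farthest pair is A_2–A_4 with squared distance 365. The circle on this segment as diameter has centre (0.5, 3) and r² = 365/4 = 91.25.
Check A_1: distance² to centre = 39.25 ≤ 91.25, so it lies inside.
All remaining points lie in this disk, and no smaller disk contains both endpoints, so this is the minimum enclosing circle.
r = √(91.25) ≈ 9.552.

9.552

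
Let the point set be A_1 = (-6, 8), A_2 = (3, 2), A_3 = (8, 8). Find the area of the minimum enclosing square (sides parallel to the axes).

196

The bounding box has width 14 and height 6.
An axis-aligned square enclosing the set must have side ≥ max(width, height).
So the minimum side is max(14, 6) = 14.
Area = 14² = 196.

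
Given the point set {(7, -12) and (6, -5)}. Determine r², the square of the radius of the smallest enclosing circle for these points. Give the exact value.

The smallest circle enclosing two points has them as diameter endpoints.
Centre = midpoint = (6.5, -8.5); r² = |(7, -12)−(6, -5)|²/4 = 50/4 = 12.5.

12.5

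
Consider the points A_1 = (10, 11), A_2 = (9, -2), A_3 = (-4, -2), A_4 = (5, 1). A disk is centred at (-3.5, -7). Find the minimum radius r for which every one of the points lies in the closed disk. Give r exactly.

The required radius is the distance from (-3.5, -7) to the farthest point.
Squared distances: 506.25, 181.25, 25.25, 136.25.
Maximum is 506.25, attained at A_1.
r = √(506.25) = 22.5.

22.5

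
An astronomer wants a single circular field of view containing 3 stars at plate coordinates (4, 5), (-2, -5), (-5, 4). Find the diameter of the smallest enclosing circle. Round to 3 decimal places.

11.927

Call the three points A, B, C in the order given.
Side lengths²: AB² = 136, AC² = 82, BC² = 90.
Since AB² = 136 < 90 + 82 = 172, the triangle is acute, so the smallest enclosing circle is the circumcircle.
Circumcentre = (-1/14, 9/14), r² = 3485/98.
Diameter = 2r = 2√(3485/98) ≈ 11.927.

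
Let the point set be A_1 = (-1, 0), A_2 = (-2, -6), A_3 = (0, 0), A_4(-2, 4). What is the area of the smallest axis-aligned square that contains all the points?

100

The bounding box has width 2 and height 10.
An axis-aligned square enclosing the set must have side ≥ max(width, height).
So the minimum side is max(2, 10) = 10.
Area = 10² = 100.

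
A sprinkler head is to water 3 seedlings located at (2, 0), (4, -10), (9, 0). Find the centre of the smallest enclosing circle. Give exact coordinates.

Call the three points A, B, C in the order given.
Side lengths²: AB² = 104, AC² = 49, BC² = 125.
Since BC² = 125 < 104 + 49 = 153, the triangle is acute, so the smallest enclosing circle is the circumcircle.
Circumcentre = (5.5, -4.5), r² = 32.5.
Centre = (5.5, -4.5).

(5.5, -4.5)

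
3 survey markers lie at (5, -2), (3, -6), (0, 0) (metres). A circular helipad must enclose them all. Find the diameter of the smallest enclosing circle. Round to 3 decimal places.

Call the three points A, B, C in the order given.
Side lengths²: AB² = 20, AC² = 29, BC² = 45.
Since BC² = 45 < 29 + 20 = 49, the triangle is acute, so the smallest enclosing circle is the circumcircle.
Circumcentre = (1.75, -2.875), r² = 11.328125.
Diameter = 2r = 2√(11.328125) ≈ 6.731.

6.731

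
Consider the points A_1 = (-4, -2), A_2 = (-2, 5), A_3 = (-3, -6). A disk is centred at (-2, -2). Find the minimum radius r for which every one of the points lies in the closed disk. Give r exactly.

7

The required radius is the distance from (-2, -2) to the farthest point.
Squared distances: 4, 49, 17.
Maximum is 49, attained at A_2.
r = √49 = 7.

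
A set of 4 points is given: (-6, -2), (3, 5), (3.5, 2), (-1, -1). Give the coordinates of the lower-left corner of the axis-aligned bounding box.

(-6, -2)

x-range [-6, 3.5], y-range [-2, 5].
The lower-left corner is (-6, -2).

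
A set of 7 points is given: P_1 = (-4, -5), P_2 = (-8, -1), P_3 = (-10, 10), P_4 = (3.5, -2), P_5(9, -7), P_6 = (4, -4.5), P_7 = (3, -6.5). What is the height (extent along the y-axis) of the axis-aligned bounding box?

max y = 10, min y = -7, so height = 17.

17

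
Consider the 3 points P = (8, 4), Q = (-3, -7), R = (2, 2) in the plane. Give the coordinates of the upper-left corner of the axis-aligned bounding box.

x-range [-3, 8], y-range [-7, 4].
The upper-left corner is (-3, 4).

(-3, 4)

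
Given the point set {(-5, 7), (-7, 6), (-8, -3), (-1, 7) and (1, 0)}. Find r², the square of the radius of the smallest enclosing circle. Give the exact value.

37.25

By Welzl's lemma the MEC is supported by two points (diametrically opposite) or three points (on a circumcircle).
The farthest pair is (-8, -3)–(-1, 7) with squared distance 149. The circle on this segment as diameter has centre (-4.5, 2) and r² = 149/4 = 37.25.
Check (-5, 7): distance² to centre = 25.25 ≤ 37.25, so it lies inside.
All remaining points lie in this disk, and no smaller disk contains both endpoints, so this is the minimum enclosing circle.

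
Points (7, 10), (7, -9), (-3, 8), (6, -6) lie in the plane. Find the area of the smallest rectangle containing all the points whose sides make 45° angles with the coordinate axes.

In coordinates u = x + y, v = x − y the rectangle is axis-aligned; the map (x,y)→(u,v) scales areas by 2.
u-values: 17, -2, 5, 0; range = 17 − (-2) = 19.
v-values: -3, 16, -11, 12; range = 16 − (-11) = 27.
Area = (19 × 27) / 2 = 256.5.

256.5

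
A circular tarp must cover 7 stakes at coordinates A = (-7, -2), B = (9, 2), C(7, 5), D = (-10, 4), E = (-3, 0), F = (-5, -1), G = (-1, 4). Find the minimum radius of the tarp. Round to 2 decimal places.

A smallest enclosing disk is always determined by at most three of the input points on its boundary.
The farthest pair is B–D with squared distance 365. The circle on this segment as diameter has centre (-0.5, 3) and r² = 365/4 = 91.25.
Check A: distance² to centre = 67.25 ≤ 91.25, so it lies inside.
All remaining points lie in this disk, and no smaller disk contains both endpoints, so this is the minimum enclosing circle.
r = √(91.25) ≈ 9.55.

9.55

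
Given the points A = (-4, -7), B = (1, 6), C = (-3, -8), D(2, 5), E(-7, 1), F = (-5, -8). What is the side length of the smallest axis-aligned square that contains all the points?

The bounding box has width 9 and height 14.
An axis-aligned square enclosing the set must have side ≥ max(width, height).
So the minimum side is max(9, 14) = 14.

14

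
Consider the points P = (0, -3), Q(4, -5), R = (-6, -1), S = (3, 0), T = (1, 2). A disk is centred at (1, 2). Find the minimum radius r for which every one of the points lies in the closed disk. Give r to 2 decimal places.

The required radius is the distance from (1, 2) to the farthest point.
Squared distances: 26, 58, 58, 8, 0.
Maximum is 58, attained at Q.
r = √58 ≈ 7.62.

7.62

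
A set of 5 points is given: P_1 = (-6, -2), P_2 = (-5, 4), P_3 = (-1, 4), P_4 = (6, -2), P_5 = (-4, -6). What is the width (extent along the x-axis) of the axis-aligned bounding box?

max x = 6, min x = -6, so width = 12.

12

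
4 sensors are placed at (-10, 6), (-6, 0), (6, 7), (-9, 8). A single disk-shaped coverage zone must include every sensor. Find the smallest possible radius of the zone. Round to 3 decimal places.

A smallest enclosing disk is always determined by at most three of the input points on its boundary.
The farthest pair is (-10, 6)–(6, 7) with squared distance 257. The circle on this segment as diameter has centre (-2, 6.5) and r² = 257/4 = 64.25.
Check (-6, 0): distance² to centre = 58.25 ≤ 64.25, so it lies inside.
All remaining points lie in this disk, and no smaller disk contains both endpoints, so this is the minimum enclosing circle.
r = √(64.25) ≈ 8.016.

8.016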